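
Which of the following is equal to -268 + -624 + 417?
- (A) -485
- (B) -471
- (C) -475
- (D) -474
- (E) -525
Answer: C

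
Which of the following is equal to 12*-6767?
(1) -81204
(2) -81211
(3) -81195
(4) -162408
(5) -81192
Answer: 1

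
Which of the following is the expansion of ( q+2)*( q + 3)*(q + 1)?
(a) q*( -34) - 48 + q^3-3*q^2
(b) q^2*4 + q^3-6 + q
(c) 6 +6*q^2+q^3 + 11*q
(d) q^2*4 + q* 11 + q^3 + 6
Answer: c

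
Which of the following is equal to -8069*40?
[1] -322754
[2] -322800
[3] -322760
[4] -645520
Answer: 3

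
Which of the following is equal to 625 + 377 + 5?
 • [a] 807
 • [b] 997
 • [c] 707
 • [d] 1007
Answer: d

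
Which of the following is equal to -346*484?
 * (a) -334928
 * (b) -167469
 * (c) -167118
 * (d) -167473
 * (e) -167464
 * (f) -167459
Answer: e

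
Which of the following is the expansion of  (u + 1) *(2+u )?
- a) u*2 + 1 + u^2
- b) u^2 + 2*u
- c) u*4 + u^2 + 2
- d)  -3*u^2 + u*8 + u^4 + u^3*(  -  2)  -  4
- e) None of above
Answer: e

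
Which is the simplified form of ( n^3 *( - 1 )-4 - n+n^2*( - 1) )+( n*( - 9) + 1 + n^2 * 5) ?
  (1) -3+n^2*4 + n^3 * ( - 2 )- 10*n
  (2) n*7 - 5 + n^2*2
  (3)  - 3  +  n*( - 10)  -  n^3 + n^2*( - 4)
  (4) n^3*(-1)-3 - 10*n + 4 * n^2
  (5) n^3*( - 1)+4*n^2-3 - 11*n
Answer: 4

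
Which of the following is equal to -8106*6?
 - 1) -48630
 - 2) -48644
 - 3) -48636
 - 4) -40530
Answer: 3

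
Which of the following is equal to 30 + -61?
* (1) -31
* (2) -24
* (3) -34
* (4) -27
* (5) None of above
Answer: 1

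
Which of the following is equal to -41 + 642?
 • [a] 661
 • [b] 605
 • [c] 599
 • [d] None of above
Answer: d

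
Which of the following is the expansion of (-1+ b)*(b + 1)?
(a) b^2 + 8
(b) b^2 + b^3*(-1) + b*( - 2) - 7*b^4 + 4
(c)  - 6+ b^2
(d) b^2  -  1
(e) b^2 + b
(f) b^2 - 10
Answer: d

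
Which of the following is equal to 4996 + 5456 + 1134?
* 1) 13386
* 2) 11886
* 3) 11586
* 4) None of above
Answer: 3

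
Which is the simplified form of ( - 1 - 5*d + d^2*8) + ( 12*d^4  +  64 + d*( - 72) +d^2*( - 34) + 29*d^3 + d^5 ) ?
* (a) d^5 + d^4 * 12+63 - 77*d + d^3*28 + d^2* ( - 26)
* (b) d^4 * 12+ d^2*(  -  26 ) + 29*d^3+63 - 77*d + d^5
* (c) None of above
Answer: b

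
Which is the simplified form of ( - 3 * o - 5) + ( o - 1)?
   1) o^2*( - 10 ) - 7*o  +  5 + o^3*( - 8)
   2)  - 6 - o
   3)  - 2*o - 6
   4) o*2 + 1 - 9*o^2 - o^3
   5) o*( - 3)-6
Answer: 3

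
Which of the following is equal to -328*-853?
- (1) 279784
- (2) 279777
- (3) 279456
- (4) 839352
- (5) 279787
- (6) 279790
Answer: 1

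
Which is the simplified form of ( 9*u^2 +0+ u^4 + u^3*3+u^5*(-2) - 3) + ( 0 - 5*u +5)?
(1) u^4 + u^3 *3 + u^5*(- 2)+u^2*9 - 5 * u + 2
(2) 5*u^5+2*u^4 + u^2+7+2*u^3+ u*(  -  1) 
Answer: 1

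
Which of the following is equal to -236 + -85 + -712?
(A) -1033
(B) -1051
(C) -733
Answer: A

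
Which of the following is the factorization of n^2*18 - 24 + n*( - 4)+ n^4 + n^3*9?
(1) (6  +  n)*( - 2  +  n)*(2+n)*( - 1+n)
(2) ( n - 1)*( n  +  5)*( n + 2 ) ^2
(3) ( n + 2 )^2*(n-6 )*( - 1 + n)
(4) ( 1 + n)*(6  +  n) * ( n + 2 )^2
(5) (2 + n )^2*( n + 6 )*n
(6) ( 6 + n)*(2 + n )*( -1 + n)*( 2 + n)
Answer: 6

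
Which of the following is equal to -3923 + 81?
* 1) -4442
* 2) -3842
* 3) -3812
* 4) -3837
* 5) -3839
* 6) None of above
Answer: 2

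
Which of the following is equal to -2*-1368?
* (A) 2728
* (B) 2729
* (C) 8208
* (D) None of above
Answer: D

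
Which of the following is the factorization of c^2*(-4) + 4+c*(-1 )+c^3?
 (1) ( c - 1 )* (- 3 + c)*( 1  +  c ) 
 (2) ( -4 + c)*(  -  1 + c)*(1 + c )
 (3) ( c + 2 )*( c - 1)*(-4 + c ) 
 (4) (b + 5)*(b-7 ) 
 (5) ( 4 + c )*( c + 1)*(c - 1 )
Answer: 2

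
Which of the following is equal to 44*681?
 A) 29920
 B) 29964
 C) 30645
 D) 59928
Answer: B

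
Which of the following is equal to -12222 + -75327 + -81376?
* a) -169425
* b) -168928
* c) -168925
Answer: c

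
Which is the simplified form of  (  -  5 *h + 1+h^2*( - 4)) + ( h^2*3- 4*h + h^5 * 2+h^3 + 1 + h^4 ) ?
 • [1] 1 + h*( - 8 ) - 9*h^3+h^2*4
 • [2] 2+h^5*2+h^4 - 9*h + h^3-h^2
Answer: 2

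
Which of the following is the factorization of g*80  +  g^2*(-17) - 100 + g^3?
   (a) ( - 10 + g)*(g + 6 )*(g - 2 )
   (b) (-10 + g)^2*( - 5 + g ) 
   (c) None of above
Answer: c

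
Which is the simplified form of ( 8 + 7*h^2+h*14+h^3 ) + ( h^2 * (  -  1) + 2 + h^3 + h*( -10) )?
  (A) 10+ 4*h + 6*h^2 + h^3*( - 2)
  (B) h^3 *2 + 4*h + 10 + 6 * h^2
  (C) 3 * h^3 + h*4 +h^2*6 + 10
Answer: B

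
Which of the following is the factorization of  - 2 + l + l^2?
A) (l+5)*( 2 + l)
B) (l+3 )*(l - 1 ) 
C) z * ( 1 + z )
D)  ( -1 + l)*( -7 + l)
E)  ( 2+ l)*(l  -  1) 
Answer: E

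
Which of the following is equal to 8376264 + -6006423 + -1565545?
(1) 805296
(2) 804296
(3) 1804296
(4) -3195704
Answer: 2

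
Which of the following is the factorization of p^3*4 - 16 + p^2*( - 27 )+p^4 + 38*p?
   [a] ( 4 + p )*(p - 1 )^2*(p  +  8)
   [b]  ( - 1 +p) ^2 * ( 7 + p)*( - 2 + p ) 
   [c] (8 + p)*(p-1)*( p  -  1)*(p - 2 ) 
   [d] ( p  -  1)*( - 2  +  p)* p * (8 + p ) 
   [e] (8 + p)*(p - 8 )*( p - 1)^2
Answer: c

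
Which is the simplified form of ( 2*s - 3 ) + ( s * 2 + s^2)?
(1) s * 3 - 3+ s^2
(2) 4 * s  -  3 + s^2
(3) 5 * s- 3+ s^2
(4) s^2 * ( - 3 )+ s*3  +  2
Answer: 2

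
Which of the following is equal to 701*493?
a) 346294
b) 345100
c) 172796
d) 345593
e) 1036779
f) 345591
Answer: d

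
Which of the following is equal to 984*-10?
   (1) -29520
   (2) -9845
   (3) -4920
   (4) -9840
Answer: 4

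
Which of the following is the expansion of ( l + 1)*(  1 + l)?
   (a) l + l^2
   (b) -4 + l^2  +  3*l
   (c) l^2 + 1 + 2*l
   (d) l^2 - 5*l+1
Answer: c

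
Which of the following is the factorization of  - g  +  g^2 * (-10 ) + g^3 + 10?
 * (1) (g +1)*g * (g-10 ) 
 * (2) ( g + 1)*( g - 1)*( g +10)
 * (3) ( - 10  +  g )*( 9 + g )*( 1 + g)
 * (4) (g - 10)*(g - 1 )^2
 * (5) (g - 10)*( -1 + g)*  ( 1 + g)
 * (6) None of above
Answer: 5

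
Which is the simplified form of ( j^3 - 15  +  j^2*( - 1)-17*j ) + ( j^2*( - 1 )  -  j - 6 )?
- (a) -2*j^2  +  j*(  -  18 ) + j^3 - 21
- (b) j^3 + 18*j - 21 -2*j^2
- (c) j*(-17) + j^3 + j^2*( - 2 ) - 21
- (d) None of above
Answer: a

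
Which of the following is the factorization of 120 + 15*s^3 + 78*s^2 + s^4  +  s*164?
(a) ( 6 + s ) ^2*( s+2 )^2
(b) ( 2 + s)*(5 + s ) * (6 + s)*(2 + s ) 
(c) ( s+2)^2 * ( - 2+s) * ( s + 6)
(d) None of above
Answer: b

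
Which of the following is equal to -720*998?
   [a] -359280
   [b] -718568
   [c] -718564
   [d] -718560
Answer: d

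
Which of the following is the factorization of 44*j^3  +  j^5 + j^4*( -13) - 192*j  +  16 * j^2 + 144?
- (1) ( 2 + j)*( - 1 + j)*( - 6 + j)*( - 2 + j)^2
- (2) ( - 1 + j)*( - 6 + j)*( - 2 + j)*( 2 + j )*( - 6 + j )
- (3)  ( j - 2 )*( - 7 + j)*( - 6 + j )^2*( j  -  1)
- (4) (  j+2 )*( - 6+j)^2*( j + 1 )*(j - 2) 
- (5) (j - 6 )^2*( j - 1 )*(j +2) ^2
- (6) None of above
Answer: 2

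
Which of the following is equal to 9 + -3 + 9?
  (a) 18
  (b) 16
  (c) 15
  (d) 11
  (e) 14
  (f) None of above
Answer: c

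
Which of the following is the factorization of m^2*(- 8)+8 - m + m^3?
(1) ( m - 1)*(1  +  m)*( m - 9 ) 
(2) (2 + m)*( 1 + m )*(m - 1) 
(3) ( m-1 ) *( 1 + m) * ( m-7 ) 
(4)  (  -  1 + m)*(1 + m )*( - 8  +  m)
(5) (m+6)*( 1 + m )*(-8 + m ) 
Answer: 4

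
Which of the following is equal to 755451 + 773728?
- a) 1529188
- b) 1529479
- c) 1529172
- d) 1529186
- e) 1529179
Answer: e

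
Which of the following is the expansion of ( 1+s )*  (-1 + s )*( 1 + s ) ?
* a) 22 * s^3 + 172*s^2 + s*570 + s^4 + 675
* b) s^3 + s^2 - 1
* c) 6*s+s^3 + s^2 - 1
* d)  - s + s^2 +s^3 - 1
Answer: d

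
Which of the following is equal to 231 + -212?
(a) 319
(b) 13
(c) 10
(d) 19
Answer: d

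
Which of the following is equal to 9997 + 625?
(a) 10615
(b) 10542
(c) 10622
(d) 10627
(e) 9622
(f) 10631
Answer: c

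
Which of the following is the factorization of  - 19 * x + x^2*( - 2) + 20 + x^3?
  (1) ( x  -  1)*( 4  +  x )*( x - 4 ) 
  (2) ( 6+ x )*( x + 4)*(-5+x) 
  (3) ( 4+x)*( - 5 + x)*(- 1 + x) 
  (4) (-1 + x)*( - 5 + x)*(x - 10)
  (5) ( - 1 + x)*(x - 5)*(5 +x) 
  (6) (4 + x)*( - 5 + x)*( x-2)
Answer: 3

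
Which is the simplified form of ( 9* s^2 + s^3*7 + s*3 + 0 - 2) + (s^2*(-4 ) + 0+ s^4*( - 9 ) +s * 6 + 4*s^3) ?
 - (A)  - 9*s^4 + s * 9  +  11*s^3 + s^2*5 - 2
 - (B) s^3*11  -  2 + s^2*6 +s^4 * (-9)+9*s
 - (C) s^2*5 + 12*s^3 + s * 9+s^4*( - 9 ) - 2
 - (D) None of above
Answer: A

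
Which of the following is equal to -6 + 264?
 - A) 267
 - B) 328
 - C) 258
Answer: C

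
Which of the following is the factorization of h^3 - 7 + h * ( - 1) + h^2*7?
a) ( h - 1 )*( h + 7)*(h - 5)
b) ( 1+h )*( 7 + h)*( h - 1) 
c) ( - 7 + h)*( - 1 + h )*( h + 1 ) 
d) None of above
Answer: b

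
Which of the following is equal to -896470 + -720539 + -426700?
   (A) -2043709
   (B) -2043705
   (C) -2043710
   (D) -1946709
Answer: A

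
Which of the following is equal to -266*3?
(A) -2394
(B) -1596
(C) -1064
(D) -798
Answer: D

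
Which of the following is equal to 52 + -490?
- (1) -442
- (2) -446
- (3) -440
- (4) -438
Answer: 4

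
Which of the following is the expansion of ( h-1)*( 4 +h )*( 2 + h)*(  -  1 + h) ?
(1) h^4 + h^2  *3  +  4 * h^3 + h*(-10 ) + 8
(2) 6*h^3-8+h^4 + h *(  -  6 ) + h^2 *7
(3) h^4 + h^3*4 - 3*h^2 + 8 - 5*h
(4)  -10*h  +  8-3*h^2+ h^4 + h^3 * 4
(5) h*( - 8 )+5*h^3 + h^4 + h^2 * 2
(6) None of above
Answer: 4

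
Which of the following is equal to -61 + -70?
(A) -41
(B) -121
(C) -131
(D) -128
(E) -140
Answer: C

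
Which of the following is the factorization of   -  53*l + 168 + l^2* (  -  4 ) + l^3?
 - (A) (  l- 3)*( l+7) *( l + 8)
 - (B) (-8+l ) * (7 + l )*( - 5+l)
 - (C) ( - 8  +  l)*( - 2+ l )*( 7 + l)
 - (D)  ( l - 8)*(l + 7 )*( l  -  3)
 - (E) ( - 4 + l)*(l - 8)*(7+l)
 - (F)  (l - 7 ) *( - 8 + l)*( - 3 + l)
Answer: D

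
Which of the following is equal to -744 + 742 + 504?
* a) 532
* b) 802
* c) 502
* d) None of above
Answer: c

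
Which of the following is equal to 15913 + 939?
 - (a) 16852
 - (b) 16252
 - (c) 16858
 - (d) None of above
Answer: a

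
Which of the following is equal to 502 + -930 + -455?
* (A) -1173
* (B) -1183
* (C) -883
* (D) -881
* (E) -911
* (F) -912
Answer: C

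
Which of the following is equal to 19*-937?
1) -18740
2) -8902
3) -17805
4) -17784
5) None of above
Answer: 5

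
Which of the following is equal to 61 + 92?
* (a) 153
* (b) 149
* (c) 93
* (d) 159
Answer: a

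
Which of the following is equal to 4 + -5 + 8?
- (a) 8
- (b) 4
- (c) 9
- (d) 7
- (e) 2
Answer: d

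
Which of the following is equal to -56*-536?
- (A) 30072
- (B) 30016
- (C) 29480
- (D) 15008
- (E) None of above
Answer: B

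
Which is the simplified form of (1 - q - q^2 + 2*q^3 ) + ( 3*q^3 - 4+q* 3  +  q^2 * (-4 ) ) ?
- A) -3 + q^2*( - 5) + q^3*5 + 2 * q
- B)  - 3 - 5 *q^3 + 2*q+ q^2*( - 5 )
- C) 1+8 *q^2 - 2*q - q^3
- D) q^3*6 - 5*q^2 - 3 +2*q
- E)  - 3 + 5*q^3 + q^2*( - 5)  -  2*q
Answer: A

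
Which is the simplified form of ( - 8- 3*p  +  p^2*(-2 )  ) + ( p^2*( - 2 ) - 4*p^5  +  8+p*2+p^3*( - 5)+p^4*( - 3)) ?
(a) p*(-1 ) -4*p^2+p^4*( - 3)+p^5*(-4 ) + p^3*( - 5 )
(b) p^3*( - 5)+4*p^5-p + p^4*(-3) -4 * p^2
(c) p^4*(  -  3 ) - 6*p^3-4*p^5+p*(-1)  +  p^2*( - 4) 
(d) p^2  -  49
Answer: a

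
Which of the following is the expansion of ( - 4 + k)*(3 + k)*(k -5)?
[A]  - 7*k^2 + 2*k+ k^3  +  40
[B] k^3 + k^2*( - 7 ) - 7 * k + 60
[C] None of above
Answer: C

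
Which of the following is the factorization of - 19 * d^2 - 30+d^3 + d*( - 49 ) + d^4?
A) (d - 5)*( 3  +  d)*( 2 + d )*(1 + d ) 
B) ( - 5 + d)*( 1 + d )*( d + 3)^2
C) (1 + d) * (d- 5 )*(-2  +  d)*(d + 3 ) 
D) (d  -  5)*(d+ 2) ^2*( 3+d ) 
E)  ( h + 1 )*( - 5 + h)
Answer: A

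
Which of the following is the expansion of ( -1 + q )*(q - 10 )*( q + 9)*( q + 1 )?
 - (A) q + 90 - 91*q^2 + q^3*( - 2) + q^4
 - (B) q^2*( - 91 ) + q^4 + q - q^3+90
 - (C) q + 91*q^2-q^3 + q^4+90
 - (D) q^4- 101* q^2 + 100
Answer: B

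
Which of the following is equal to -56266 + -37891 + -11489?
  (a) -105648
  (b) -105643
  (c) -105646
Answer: c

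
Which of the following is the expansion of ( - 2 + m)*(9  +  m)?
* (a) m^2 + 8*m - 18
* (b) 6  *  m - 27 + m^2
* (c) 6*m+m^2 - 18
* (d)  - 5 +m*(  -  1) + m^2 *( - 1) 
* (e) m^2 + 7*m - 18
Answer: e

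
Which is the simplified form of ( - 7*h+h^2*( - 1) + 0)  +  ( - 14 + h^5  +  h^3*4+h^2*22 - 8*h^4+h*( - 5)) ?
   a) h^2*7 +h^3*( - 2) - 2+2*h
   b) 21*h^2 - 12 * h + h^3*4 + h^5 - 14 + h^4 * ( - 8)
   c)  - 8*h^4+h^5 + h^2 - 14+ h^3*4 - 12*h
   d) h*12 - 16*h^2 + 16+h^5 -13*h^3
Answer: b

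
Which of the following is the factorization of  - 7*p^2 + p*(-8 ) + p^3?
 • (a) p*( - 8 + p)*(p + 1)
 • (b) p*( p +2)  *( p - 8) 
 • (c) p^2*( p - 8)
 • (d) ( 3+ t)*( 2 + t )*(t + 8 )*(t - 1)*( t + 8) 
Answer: a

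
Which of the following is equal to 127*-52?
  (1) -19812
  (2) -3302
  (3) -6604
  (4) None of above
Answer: 3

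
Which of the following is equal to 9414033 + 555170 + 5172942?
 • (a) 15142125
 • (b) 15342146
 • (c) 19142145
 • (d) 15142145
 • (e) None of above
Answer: d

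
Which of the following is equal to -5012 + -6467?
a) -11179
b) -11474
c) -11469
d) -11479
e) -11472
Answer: d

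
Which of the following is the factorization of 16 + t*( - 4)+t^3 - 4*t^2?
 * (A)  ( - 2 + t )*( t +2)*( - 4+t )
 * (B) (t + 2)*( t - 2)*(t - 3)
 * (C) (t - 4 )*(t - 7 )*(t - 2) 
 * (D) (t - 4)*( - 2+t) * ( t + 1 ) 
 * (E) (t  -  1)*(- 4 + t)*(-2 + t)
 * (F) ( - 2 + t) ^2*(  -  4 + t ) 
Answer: A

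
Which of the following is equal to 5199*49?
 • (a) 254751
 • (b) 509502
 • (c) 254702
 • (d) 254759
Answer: a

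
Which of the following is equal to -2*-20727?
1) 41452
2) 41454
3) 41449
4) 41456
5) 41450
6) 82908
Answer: 2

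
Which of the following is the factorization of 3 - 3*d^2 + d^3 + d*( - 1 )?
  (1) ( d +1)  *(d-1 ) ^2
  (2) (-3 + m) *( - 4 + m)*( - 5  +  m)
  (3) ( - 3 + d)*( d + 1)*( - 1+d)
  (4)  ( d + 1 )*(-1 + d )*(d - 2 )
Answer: 3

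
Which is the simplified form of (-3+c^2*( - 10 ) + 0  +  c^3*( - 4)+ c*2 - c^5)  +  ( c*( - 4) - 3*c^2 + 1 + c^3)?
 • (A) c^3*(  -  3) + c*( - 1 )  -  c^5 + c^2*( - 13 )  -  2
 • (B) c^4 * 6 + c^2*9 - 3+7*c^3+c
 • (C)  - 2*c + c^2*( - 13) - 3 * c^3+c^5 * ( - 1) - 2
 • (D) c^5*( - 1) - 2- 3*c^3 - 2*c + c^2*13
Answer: C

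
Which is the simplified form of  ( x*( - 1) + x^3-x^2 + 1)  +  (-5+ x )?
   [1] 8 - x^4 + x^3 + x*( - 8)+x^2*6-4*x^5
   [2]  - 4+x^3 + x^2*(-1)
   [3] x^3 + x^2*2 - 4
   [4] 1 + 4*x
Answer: 2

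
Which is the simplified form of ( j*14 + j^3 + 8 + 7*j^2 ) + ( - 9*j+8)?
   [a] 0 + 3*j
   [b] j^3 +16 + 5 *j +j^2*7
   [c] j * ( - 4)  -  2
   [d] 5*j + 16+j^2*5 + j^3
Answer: b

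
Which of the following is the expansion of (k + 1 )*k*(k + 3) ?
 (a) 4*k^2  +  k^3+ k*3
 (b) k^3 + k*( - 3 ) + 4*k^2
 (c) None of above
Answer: a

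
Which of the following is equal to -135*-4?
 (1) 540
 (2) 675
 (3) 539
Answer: 1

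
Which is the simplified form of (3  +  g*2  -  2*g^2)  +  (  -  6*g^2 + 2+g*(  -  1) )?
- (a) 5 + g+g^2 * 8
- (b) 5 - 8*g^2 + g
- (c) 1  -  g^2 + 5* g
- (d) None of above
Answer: b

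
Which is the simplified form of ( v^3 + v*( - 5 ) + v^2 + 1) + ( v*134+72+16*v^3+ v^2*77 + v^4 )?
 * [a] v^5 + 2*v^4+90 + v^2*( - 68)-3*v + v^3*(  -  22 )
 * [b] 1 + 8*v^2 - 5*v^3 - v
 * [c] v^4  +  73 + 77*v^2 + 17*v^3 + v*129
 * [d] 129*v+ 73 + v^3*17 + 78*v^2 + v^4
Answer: d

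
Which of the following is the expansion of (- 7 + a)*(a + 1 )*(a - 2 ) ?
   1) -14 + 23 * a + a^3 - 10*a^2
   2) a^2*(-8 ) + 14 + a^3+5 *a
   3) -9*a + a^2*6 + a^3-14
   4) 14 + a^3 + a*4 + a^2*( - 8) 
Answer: 2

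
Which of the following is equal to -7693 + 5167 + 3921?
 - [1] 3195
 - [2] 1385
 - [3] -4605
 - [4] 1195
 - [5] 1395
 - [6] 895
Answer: 5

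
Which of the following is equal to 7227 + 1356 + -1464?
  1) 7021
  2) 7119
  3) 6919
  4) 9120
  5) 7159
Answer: 2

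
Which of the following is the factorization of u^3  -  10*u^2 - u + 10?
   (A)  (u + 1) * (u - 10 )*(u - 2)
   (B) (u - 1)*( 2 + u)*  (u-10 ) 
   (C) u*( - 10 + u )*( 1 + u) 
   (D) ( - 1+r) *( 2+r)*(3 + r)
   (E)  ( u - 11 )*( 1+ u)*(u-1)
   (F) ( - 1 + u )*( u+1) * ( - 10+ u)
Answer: F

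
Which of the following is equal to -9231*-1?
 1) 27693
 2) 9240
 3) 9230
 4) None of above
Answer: 4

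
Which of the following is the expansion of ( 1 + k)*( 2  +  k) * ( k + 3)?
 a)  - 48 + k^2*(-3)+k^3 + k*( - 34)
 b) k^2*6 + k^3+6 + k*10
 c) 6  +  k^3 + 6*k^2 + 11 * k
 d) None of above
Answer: c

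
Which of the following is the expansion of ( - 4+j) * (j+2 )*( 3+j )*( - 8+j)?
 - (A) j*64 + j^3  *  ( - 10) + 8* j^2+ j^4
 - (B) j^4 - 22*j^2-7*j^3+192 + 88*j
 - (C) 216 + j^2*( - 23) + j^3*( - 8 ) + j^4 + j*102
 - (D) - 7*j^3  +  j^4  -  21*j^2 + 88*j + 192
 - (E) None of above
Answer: B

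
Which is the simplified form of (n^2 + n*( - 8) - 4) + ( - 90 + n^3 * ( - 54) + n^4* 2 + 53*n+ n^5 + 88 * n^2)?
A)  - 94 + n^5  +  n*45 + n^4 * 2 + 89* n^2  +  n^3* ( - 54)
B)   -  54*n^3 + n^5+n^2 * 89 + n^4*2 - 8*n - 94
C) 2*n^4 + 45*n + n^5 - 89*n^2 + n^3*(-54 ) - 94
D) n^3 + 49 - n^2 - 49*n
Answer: A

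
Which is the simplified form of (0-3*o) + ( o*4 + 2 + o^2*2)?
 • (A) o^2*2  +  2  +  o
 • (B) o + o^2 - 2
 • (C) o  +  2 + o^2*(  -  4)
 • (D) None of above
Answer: A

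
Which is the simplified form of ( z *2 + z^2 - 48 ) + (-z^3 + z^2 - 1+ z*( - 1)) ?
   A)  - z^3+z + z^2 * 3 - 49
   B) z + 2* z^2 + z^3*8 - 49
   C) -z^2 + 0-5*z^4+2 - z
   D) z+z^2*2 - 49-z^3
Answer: D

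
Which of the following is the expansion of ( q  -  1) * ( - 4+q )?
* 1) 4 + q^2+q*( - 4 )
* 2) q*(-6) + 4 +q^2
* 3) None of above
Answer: 3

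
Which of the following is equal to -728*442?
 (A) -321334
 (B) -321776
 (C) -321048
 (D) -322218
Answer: B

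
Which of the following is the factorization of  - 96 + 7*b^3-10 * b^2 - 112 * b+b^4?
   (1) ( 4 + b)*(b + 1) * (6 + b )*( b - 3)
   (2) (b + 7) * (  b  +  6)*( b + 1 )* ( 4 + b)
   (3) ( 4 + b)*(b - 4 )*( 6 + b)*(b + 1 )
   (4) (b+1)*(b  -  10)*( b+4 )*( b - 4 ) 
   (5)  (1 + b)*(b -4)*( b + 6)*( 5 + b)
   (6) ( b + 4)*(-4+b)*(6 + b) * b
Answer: 3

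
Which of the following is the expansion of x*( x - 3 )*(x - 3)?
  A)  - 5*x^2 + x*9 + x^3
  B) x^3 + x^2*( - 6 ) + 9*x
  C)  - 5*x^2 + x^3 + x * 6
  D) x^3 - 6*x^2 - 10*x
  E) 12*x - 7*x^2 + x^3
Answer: B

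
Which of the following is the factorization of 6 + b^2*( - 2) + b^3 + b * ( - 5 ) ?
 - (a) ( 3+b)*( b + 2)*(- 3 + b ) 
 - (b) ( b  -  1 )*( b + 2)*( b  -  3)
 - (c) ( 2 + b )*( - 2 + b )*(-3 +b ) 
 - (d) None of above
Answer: b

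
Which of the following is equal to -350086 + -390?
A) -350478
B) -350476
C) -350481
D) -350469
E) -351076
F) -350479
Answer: B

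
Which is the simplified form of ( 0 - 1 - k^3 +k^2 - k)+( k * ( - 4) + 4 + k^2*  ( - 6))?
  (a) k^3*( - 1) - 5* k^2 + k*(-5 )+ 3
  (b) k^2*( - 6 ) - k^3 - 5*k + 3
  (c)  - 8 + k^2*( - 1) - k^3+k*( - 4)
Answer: a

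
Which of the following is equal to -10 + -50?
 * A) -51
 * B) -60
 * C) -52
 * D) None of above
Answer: B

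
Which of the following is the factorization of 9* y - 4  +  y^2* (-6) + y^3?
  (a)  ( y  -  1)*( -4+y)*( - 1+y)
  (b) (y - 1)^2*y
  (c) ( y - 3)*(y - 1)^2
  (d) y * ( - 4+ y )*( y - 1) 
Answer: a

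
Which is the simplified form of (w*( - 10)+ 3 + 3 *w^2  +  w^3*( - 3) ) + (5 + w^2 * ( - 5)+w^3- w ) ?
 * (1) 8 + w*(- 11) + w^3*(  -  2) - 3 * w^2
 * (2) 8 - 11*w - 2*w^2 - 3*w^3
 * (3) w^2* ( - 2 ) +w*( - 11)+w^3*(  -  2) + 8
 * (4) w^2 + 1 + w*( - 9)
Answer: 3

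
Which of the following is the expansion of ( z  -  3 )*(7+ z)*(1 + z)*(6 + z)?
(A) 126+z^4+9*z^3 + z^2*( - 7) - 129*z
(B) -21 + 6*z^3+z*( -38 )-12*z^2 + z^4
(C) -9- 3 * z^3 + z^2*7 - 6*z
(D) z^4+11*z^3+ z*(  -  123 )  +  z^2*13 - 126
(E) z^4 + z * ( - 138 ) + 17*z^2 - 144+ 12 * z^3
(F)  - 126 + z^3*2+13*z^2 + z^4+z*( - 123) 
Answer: D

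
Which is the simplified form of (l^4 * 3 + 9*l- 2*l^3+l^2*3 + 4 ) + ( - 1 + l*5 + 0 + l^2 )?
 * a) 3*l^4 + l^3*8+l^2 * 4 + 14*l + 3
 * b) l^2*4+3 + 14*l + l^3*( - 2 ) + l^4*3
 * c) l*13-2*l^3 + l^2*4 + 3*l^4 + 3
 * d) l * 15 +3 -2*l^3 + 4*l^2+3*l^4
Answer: b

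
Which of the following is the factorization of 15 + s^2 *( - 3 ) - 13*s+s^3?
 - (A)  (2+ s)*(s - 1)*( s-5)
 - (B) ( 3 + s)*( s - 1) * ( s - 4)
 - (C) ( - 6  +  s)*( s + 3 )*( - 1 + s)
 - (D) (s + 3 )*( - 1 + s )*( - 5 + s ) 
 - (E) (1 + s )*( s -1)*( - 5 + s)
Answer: D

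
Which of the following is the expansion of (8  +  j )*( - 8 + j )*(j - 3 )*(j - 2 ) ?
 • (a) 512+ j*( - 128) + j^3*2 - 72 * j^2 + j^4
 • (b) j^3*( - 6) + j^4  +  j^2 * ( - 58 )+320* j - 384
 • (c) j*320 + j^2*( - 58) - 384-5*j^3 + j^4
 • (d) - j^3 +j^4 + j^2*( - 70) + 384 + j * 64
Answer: c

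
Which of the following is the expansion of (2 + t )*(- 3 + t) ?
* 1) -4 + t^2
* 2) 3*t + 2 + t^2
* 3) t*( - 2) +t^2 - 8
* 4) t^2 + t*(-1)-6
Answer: 4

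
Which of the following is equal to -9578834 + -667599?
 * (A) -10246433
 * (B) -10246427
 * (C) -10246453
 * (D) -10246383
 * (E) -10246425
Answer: A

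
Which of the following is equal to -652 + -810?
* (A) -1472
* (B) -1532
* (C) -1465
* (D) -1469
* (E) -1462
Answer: E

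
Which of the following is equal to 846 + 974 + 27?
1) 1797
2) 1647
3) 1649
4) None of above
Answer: 4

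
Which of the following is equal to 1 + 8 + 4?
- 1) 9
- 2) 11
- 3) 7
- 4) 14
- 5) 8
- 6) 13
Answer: 6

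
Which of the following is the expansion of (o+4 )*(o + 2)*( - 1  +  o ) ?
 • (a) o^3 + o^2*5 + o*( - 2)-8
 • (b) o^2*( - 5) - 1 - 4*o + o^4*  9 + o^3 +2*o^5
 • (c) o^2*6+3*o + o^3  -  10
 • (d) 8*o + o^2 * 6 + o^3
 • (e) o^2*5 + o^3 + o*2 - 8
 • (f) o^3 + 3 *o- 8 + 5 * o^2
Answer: e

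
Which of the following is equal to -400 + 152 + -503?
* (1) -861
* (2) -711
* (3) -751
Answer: 3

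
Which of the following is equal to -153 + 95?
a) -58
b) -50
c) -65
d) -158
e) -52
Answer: a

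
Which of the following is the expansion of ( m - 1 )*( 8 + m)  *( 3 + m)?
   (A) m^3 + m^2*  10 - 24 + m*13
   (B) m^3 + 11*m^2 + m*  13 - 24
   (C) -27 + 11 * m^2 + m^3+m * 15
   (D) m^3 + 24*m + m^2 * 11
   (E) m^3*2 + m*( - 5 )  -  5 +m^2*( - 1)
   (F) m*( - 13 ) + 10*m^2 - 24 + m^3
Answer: A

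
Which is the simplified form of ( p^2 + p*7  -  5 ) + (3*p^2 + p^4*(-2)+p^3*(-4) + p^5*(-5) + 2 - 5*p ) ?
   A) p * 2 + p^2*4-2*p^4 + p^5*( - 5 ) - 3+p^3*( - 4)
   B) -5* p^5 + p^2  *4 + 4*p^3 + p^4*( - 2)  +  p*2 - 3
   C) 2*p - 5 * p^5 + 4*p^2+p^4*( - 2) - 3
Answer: A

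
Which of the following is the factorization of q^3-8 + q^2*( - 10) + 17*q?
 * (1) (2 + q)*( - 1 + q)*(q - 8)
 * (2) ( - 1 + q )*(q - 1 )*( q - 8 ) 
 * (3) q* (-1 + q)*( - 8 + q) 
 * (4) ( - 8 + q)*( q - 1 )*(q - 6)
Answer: 2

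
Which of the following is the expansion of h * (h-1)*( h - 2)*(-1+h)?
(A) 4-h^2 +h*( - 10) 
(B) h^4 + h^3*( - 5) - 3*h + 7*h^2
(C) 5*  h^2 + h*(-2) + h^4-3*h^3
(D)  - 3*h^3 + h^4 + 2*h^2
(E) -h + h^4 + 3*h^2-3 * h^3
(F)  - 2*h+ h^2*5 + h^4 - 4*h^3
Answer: F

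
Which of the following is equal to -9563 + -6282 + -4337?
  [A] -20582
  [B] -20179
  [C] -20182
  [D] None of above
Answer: C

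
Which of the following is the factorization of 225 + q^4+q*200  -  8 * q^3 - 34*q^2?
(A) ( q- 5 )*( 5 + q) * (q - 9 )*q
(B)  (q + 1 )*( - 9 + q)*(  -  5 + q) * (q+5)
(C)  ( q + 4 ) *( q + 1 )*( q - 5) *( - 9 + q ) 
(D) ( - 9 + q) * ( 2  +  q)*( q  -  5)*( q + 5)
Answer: B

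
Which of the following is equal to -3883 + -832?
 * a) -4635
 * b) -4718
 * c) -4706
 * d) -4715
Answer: d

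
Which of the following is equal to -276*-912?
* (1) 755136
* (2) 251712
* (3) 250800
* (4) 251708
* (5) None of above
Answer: 2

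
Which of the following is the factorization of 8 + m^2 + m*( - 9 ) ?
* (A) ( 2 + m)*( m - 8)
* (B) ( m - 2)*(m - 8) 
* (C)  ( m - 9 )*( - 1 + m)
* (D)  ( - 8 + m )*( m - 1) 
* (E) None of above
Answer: D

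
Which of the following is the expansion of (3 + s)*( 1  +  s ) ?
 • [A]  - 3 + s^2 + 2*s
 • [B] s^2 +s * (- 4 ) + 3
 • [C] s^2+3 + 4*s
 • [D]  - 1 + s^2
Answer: C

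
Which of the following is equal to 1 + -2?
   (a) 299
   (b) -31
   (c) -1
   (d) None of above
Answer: c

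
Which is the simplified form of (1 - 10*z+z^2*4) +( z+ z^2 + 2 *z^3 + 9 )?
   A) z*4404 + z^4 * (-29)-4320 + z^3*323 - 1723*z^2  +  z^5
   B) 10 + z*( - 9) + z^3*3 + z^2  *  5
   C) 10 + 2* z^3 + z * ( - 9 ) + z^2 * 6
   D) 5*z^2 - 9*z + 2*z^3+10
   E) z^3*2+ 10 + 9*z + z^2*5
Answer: D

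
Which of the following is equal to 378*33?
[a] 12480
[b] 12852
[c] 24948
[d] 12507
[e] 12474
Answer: e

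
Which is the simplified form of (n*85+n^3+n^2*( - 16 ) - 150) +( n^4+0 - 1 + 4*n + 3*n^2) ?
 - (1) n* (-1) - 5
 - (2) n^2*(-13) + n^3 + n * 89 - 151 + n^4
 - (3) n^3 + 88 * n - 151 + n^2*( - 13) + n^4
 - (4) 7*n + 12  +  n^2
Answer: 2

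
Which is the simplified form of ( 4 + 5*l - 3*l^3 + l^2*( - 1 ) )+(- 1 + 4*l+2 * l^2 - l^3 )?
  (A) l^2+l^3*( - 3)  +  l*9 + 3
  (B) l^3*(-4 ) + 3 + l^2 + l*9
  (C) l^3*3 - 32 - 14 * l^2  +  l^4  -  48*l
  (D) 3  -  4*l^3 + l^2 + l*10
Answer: B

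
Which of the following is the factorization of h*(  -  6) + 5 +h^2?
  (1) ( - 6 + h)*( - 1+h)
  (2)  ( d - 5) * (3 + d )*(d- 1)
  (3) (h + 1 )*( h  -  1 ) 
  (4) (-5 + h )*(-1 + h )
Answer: 4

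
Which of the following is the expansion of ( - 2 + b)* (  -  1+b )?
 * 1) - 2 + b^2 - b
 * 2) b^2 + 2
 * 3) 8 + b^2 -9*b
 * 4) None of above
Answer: 4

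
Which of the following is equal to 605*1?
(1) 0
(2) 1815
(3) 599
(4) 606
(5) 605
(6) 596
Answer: 5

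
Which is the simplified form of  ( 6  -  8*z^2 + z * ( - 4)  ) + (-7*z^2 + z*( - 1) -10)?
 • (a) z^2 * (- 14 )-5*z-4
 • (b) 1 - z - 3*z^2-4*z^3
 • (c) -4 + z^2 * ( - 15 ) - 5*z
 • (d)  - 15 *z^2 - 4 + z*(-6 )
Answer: c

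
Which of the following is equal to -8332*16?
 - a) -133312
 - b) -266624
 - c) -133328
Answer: a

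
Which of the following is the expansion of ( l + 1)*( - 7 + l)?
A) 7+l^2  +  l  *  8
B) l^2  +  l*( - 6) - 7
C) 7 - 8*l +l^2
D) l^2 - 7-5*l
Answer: B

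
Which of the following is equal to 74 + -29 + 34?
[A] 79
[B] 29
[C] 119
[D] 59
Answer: A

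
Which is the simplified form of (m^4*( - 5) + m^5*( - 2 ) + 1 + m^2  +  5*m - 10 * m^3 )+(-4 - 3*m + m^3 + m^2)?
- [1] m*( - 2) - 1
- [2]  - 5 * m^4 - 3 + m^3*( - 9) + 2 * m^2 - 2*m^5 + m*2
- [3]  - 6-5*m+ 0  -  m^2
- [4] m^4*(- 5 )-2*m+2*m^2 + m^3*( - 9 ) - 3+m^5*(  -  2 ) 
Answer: 2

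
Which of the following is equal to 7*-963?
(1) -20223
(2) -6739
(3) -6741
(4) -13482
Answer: 3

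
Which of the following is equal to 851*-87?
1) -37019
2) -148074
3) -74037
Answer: 3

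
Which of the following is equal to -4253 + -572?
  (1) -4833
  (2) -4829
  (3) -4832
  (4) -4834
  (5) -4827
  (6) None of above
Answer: 6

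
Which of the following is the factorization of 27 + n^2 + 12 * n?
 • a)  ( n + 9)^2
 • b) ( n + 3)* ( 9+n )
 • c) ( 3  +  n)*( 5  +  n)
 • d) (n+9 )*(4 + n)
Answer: b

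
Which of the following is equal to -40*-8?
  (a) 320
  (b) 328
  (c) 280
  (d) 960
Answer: a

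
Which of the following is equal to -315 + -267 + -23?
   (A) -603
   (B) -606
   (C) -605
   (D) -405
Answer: C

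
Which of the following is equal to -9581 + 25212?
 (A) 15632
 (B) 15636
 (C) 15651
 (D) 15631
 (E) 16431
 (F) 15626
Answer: D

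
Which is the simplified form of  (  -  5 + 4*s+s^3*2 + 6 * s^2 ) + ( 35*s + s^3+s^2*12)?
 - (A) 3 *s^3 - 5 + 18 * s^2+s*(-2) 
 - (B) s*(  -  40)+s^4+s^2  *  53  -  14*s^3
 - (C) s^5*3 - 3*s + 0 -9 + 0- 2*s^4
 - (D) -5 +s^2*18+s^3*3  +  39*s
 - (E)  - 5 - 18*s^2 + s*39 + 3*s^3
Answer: D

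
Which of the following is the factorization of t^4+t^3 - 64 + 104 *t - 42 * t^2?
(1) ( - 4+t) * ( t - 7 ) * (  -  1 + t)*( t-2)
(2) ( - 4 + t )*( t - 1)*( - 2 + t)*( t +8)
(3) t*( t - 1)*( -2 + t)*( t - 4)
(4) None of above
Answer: 2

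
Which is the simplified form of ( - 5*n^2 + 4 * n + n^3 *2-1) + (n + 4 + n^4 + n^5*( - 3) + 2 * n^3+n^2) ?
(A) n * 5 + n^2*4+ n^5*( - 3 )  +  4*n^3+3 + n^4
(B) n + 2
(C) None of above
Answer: C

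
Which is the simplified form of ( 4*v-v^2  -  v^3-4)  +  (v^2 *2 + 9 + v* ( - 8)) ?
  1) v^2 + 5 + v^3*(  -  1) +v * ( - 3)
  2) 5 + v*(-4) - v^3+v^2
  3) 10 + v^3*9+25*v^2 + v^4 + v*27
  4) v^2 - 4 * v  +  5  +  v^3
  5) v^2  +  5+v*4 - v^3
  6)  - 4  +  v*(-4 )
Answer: 2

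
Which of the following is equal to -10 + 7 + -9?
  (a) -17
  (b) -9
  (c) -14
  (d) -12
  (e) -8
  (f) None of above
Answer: d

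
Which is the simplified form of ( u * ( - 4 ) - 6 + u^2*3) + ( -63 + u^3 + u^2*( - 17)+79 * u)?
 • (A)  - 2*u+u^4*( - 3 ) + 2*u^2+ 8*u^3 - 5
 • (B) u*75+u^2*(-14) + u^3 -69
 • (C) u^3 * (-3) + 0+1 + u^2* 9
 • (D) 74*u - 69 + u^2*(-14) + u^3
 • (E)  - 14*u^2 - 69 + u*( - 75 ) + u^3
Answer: B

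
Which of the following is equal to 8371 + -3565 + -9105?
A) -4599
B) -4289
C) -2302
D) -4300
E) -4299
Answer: E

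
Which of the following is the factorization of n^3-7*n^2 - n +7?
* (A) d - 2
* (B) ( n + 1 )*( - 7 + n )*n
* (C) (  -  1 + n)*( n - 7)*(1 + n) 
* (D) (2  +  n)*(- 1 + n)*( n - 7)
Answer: C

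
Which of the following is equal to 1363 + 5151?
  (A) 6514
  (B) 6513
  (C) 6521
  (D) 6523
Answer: A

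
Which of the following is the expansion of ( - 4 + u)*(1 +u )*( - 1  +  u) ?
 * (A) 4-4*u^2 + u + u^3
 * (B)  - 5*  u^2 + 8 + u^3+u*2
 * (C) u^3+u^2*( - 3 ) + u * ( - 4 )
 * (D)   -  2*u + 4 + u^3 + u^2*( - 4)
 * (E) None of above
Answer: E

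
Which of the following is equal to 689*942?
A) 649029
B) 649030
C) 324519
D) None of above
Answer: D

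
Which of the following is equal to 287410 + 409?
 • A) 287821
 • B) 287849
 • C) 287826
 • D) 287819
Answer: D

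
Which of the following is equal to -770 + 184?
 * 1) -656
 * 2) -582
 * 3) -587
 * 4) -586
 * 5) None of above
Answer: 4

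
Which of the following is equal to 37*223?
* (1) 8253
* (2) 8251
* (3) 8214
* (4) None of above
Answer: 2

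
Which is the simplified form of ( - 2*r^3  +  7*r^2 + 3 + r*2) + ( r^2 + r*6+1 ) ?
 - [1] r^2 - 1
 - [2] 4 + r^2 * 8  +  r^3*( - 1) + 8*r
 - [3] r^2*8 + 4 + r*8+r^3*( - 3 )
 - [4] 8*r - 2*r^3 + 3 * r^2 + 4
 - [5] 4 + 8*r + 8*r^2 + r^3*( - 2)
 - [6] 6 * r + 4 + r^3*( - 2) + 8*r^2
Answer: 5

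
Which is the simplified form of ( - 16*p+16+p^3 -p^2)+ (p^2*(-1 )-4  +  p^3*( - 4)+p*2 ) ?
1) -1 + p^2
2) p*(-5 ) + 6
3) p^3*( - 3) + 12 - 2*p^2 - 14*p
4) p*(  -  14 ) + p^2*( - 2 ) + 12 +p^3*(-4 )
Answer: 3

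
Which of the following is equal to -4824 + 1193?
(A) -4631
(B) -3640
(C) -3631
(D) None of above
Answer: C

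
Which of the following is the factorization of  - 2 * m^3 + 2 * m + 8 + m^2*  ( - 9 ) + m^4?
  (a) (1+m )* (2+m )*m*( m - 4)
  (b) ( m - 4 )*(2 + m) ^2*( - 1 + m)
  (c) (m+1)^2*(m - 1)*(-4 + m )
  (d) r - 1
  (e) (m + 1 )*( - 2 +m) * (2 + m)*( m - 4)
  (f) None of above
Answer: f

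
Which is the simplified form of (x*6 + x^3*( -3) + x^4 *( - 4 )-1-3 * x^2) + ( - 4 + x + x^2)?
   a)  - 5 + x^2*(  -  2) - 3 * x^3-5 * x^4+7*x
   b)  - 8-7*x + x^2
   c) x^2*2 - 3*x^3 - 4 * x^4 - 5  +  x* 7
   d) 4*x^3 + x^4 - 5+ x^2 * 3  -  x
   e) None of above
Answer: e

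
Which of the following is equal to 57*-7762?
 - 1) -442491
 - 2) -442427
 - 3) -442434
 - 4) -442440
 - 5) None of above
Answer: 3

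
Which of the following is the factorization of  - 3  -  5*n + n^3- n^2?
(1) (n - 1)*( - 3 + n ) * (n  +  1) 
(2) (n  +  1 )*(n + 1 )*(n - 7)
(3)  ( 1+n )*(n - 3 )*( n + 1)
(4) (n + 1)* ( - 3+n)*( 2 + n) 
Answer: 3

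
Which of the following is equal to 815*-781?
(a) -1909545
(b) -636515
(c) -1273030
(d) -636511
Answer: b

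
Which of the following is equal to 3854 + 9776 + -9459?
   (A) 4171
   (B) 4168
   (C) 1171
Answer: A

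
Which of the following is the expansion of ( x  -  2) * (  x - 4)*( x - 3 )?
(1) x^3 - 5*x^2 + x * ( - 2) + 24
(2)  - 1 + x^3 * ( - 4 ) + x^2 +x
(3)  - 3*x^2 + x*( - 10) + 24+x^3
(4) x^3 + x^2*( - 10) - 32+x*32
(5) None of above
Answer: 5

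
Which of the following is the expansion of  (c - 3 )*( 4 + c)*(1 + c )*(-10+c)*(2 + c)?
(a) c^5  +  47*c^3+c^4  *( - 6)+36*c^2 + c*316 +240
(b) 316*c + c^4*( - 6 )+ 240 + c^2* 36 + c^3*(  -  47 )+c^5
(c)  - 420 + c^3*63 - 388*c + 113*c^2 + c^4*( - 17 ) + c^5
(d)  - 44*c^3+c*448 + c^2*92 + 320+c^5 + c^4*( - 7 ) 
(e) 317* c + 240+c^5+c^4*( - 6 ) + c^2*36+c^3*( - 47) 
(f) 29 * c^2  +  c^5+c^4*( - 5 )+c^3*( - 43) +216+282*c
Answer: b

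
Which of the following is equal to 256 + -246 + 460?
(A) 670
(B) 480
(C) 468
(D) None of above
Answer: D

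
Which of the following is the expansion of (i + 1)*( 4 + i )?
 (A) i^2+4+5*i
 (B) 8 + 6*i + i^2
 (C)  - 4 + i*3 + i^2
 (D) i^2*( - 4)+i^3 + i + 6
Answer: A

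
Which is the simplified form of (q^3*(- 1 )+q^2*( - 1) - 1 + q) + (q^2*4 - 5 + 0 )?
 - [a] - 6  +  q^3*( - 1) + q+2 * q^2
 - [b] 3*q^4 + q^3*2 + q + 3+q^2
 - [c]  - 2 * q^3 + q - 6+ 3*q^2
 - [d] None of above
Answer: d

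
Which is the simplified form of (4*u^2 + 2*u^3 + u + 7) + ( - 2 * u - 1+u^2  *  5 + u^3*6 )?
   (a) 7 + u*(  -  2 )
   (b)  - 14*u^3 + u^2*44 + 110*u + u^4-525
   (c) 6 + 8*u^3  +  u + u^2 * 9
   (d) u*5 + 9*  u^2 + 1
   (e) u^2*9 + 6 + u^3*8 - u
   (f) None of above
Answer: e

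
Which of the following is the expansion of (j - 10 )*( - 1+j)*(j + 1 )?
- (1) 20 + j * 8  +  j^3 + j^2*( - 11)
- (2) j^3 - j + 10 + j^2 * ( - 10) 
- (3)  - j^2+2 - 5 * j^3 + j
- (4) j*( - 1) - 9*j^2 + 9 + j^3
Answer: 2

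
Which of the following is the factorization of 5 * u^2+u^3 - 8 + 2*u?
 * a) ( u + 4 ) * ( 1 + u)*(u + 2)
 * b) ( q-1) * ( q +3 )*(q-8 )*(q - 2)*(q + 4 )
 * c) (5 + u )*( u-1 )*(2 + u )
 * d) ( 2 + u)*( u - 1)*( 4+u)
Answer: d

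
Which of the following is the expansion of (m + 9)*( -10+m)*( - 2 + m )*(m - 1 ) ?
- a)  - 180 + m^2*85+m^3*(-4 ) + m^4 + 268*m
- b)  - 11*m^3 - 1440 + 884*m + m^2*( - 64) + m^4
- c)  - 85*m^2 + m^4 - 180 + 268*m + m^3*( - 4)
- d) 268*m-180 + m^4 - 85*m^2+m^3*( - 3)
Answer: c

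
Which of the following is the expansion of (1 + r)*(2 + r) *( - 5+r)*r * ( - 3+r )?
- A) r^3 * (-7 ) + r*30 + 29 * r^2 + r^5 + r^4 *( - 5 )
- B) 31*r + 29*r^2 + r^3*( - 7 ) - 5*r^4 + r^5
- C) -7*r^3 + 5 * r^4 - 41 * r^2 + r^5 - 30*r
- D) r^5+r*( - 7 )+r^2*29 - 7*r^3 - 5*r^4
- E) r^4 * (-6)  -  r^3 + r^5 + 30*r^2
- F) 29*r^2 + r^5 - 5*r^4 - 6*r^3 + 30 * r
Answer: A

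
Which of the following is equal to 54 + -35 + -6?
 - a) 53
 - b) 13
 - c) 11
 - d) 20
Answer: b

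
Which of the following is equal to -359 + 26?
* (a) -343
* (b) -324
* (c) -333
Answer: c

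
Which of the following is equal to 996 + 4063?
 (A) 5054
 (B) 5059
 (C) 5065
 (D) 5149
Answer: B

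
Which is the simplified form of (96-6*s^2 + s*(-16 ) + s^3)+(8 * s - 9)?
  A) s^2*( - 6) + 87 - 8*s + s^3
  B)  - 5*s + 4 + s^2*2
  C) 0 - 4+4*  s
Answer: A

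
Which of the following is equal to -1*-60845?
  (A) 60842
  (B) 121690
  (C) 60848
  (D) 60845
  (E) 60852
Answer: D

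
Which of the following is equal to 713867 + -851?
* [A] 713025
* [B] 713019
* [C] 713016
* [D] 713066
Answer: C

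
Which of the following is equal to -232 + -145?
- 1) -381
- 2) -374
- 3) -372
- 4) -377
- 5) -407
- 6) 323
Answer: 4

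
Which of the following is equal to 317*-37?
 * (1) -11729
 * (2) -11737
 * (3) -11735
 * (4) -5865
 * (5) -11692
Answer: 1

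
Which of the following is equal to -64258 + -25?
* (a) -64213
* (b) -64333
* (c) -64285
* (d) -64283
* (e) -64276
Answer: d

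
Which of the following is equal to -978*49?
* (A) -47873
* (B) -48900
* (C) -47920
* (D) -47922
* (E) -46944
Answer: D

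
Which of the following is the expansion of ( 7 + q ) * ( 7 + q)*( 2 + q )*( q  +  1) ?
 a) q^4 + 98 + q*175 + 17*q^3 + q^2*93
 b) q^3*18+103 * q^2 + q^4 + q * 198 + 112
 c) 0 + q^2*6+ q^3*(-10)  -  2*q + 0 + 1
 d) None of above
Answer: a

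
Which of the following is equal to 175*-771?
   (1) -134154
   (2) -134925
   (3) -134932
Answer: 2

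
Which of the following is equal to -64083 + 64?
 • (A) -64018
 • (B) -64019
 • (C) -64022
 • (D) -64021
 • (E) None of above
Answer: B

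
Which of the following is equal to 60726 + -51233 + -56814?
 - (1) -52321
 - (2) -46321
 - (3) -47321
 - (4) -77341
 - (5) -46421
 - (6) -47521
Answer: 3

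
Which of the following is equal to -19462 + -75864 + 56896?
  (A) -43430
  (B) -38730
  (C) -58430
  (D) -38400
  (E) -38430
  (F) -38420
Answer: E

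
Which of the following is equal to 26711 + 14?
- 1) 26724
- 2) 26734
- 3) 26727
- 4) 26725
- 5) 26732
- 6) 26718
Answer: 4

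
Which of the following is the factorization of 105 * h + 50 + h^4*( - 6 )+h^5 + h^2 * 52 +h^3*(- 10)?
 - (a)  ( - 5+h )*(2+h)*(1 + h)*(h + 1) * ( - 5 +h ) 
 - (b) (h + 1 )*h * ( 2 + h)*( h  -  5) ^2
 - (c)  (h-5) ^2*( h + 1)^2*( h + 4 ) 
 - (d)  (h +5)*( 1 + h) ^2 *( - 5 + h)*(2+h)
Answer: a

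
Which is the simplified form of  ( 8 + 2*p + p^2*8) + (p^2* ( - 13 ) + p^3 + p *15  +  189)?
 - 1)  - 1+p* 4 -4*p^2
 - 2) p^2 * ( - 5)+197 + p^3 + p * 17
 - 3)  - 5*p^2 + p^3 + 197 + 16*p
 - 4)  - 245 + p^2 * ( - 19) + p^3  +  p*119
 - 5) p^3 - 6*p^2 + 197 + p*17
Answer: 2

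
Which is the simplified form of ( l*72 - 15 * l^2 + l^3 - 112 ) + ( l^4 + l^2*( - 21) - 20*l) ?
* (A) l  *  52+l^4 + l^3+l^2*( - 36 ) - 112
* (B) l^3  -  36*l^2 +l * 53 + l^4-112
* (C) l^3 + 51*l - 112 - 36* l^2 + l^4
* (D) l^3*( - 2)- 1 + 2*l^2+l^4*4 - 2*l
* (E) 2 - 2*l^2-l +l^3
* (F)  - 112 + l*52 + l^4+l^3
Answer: A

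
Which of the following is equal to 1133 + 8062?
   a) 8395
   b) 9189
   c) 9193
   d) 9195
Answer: d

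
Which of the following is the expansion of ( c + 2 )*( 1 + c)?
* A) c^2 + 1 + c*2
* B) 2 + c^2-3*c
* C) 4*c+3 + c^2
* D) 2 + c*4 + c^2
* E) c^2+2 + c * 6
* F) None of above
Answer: F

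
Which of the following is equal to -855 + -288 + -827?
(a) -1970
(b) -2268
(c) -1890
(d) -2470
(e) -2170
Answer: a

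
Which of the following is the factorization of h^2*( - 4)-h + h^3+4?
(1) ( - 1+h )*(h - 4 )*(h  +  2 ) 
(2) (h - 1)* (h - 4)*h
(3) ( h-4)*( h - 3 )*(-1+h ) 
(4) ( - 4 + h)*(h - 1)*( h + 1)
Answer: 4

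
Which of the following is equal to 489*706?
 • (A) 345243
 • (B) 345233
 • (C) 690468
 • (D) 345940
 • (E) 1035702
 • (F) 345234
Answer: F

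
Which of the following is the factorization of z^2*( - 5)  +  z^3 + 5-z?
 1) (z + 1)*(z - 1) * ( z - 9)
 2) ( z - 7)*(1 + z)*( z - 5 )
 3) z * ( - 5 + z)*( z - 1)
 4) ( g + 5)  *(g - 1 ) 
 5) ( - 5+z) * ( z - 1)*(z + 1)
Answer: 5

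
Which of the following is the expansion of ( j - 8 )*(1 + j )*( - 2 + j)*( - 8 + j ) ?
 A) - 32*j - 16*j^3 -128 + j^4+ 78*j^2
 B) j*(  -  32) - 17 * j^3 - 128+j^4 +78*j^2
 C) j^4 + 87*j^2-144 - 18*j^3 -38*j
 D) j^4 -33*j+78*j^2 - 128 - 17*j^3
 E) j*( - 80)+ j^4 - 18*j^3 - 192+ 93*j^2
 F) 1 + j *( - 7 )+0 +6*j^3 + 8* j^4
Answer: B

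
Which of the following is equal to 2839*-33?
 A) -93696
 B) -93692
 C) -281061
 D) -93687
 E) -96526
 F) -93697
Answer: D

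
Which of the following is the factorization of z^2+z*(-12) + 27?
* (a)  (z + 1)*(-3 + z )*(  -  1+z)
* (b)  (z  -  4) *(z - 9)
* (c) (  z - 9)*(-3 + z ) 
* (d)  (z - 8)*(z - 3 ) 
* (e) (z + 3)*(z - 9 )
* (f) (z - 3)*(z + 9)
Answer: c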